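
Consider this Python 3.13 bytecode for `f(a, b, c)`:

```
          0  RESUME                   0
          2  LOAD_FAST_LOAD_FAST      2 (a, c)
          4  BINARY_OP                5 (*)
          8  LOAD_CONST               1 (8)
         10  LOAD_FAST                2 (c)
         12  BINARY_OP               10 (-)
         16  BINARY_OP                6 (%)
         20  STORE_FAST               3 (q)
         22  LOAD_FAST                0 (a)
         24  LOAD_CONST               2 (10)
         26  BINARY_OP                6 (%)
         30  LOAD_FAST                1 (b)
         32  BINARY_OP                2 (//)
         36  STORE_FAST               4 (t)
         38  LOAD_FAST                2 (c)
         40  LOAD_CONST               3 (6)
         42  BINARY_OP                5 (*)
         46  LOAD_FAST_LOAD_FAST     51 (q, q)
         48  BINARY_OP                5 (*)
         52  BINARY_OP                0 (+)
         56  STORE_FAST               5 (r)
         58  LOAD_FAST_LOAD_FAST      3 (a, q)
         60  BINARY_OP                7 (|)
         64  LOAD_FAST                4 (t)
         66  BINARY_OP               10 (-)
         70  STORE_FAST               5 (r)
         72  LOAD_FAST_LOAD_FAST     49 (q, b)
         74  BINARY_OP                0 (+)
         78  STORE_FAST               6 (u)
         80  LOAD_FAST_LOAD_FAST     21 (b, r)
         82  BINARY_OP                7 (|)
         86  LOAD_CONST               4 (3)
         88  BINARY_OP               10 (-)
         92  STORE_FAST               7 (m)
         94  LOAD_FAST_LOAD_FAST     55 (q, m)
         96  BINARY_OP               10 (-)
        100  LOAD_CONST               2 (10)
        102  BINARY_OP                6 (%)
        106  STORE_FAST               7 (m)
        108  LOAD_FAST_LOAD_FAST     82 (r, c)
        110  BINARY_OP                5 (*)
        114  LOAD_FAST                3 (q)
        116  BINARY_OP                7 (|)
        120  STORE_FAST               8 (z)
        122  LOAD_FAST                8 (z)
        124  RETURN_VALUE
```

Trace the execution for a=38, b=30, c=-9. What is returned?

LOAD_FAST_LOAD_FAST a,c → push 38,-9. Stack: [38, -9]
BINARY_OP * → 38 * -9 = -342. Stack: [-342]
LOAD_CONST → push 8. Stack: [-342, 8]
LOAD_FAST c → push -9. Stack: [-342, 8, -9]
BINARY_OP - → 8 - -9 = 17. Stack: [-342, 17]
BINARY_OP % → -342 % 17 = 15. Stack: [15]
STORE_FAST q → q=15. Stack: []
LOAD_FAST a → push 38. Stack: [38]
LOAD_CONST → push 10. Stack: [38, 10]
BINARY_OP % → 38 % 10 = 8. Stack: [8]
LOAD_FAST b → push 30. Stack: [8, 30]
BINARY_OP // → 8 // 30 = 0. Stack: [0]
STORE_FAST t → t=0. Stack: []
LOAD_FAST c → push -9. Stack: [-9]
LOAD_CONST → push 6. Stack: [-9, 6]
BINARY_OP * → -9 * 6 = -54. Stack: [-54]
LOAD_FAST_LOAD_FAST q,q → push 15,15. Stack: [-54, 15, 15]
BINARY_OP * → 15 * 15 = 225. Stack: [-54, 225]
BINARY_OP + → -54 + 225 = 171. Stack: [171]
STORE_FAST r → r=171. Stack: []
LOAD_FAST_LOAD_FAST a,q → push 38,15. Stack: [38, 15]
BINARY_OP | → 38 | 15 = 47. Stack: [47]
LOAD_FAST t → push 0. Stack: [47, 0]
BINARY_OP - → 47 - 0 = 47. Stack: [47]
STORE_FAST r → r=47. Stack: []
LOAD_FAST_LOAD_FAST q,b → push 15,30. Stack: [15, 30]
BINARY_OP + → 15 + 30 = 45. Stack: [45]
STORE_FAST u → u=45. Stack: []
LOAD_FAST_LOAD_FAST b,r → push 30,47. Stack: [30, 47]
BINARY_OP | → 30 | 47 = 63. Stack: [63]
LOAD_CONST → push 3. Stack: [63, 3]
BINARY_OP - → 63 - 3 = 60. Stack: [60]
STORE_FAST m → m=60. Stack: []
LOAD_FAST_LOAD_FAST q,m → push 15,60. Stack: [15, 60]
BINARY_OP - → 15 - 60 = -45. Stack: [-45]
LOAD_CONST → push 10. Stack: [-45, 10]
BINARY_OP % → -45 % 10 = 5. Stack: [5]
STORE_FAST m → m=5. Stack: []
LOAD_FAST_LOAD_FAST r,c → push 47,-9. Stack: [47, -9]
BINARY_OP * → 47 * -9 = -423. Stack: [-423]
LOAD_FAST q → push 15. Stack: [-423, 15]
BINARY_OP | → -423 | 15 = -417. Stack: [-417]
STORE_FAST z → z=-417. Stack: []
LOAD_FAST z → push -417. Stack: [-417]
RETURN_VALUE → return -417.

-417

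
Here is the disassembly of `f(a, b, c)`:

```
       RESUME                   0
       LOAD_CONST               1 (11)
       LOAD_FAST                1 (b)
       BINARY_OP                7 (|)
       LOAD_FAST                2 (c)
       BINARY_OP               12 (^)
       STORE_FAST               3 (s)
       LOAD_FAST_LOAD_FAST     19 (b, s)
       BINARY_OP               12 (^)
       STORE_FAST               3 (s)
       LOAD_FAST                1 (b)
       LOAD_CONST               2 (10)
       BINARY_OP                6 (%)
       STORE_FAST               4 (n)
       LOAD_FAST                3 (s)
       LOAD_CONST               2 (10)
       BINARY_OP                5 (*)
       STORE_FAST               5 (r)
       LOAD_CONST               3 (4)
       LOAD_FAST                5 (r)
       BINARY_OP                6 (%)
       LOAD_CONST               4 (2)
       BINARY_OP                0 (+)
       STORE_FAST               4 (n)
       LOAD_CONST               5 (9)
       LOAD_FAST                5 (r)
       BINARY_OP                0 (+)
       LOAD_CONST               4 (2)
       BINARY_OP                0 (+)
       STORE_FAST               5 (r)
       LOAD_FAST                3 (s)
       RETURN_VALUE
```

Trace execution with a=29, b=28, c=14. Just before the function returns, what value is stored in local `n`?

LOAD_CONST → push 11. Stack: [11]
LOAD_FAST b → push 28. Stack: [11, 28]
BINARY_OP | → 11 | 28 = 31. Stack: [31]
LOAD_FAST c → push 14. Stack: [31, 14]
BINARY_OP ^ → 31 ^ 14 = 17. Stack: [17]
STORE_FAST s → s=17. Stack: []
LOAD_FAST_LOAD_FAST b,s → push 28,17. Stack: [28, 17]
BINARY_OP ^ → 28 ^ 17 = 13. Stack: [13]
STORE_FAST s → s=13. Stack: []
LOAD_FAST b → push 28. Stack: [28]
LOAD_CONST → push 10. Stack: [28, 10]
BINARY_OP % → 28 % 10 = 8. Stack: [8]
STORE_FAST n → n=8. Stack: []
LOAD_FAST s → push 13. Stack: [13]
LOAD_CONST → push 10. Stack: [13, 10]
BINARY_OP * → 13 * 10 = 130. Stack: [130]
STORE_FAST r → r=130. Stack: []
LOAD_CONST → push 4. Stack: [4]
LOAD_FAST r → push 130. Stack: [4, 130]
BINARY_OP % → 4 % 130 = 4. Stack: [4]
LOAD_CONST → push 2. Stack: [4, 2]
BINARY_OP + → 4 + 2 = 6. Stack: [6]
STORE_FAST n → n=6. Stack: []
LOAD_CONST → push 9. Stack: [9]
LOAD_FAST r → push 130. Stack: [9, 130]
BINARY_OP + → 9 + 130 = 139. Stack: [139]
LOAD_CONST → push 2. Stack: [139, 2]
BINARY_OP + → 139 + 2 = 141. Stack: [141]
STORE_FAST r → r=141. Stack: []
LOAD_FAST s → push 13. Stack: [13]
RETURN_VALUE → return 13.

6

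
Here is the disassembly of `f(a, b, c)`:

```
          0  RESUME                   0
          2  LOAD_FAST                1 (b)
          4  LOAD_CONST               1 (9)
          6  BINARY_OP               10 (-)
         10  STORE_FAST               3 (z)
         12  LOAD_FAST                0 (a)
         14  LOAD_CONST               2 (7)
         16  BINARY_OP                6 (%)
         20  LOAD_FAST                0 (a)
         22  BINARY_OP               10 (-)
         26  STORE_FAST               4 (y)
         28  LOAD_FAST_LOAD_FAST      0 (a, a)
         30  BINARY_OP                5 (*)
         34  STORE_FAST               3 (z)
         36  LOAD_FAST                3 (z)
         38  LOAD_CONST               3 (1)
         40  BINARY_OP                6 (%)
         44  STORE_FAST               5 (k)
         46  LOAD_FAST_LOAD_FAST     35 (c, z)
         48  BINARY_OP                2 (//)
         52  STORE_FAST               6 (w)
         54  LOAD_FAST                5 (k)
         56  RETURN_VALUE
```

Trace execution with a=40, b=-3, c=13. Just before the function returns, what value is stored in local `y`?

-35

LOAD_FAST b → push -3. Stack: [-3]
LOAD_CONST → push 9. Stack: [-3, 9]
BINARY_OP - → -3 - 9 = -12. Stack: [-12]
STORE_FAST z → z=-12. Stack: []
LOAD_FAST a → push 40. Stack: [40]
LOAD_CONST → push 7. Stack: [40, 7]
BINARY_OP % → 40 % 7 = 5. Stack: [5]
LOAD_FAST a → push 40. Stack: [5, 40]
BINARY_OP - → 5 - 40 = -35. Stack: [-35]
STORE_FAST y → y=-35. Stack: []
LOAD_FAST_LOAD_FAST a,a → push 40,40. Stack: [40, 40]
BINARY_OP * → 40 * 40 = 1600. Stack: [1600]
STORE_FAST z → z=1600. Stack: []
LOAD_FAST z → push 1600. Stack: [1600]
LOAD_CONST → push 1. Stack: [1600, 1]
BINARY_OP % → 1600 % 1 = 0. Stack: [0]
STORE_FAST k → k=0. Stack: []
LOAD_FAST_LOAD_FAST c,z → push 13,1600. Stack: [13, 1600]
BINARY_OP // → 13 // 1600 = 0. Stack: [0]
STORE_FAST w → w=0. Stack: []
LOAD_FAST k → push 0. Stack: [0]
RETURN_VALUE → return 0.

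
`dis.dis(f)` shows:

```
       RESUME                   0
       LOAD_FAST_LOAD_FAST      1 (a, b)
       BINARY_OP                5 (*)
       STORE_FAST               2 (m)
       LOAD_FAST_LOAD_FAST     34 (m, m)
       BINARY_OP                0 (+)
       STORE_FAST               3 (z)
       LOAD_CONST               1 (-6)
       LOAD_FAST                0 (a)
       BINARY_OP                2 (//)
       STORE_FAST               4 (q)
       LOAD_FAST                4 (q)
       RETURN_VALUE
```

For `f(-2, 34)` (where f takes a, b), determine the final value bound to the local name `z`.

LOAD_FAST_LOAD_FAST a,b → push -2,34. Stack: [-2, 34]
BINARY_OP * → -2 * 34 = -68. Stack: [-68]
STORE_FAST m → m=-68. Stack: []
LOAD_FAST_LOAD_FAST m,m → push -68,-68. Stack: [-68, -68]
BINARY_OP + → -68 + -68 = -136. Stack: [-136]
STORE_FAST z → z=-136. Stack: []
LOAD_CONST → push -6. Stack: [-6]
LOAD_FAST a → push -2. Stack: [-6, -2]
BINARY_OP // → -6 // -2 = 3. Stack: [3]
STORE_FAST q → q=3. Stack: []
LOAD_FAST q → push 3. Stack: [3]
RETURN_VALUE → return 3.

-136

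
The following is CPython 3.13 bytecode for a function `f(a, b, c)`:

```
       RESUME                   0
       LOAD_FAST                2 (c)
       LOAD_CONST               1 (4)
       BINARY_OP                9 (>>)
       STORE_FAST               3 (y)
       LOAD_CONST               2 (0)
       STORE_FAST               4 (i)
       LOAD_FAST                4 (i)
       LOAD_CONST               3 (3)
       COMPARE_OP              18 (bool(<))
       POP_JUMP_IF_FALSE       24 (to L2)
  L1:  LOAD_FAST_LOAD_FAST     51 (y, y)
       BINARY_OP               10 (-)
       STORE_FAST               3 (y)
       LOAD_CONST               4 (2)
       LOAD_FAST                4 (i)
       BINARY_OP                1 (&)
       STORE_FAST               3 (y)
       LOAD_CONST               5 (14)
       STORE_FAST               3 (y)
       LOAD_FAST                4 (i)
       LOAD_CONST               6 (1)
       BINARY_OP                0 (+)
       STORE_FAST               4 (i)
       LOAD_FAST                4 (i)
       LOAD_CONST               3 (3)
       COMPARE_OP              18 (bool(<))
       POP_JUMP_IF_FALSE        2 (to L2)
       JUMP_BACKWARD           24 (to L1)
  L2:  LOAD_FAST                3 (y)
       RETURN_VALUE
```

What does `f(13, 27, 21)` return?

14

LOAD_FAST c → push 21. Stack: [21]
LOAD_CONST → push 4. Stack: [21, 4]
BINARY_OP >> → 21 >> 4 = 1. Stack: [1]
STORE_FAST y → y=1. Stack: []
LOAD_CONST → push 0. Stack: [0]
STORE_FAST i → i=0. Stack: []
LOAD_FAST i → push 0. Stack: [0]
LOAD_CONST → push 3. Stack: [0, 3]
COMPARE_OP bool(<) → 0 vs 3 = True. Stack: [True]
POP_JUMP_IF_FALSE → pop True; no jump. Stack: []
LOAD_FAST_LOAD_FAST y,y → push 1,1. Stack: [1, 1]
BINARY_OP - → 1 - 1 = 0. Stack: [0]
STORE_FAST y → y=0. Stack: []
LOAD_CONST → push 2. Stack: [2]
LOAD_FAST i → push 0. Stack: [2, 0]
BINARY_OP & → 2 & 0 = 0. Stack: [0]
STORE_FAST y → y=0. Stack: []
LOAD_CONST → push 14. Stack: [14]
STORE_FAST y → y=14. Stack: []
LOAD_FAST i → push 0. Stack: [0]
LOAD_CONST → push 1. Stack: [0, 1]
BINARY_OP + → 0 + 1 = 1. Stack: [1]
STORE_FAST i → i=1. Stack: []
LOAD_FAST i → push 1. Stack: [1]
LOAD_CONST → push 3. Stack: [1, 3]
COMPARE_OP bool(<) → 1 vs 3 = True. Stack: [True]
POP_JUMP_IF_FALSE → pop True; no jump. Stack: []
LOAD_FAST_LOAD_FAST y,y → push 14,14. Stack: [14, 14]
BINARY_OP - → 14 - 14 = 0. Stack: [0]
STORE_FAST y → y=0. Stack: []
LOAD_CONST → push 2. Stack: [2]
LOAD_FAST i → push 1. Stack: [2, 1]
BINARY_OP & → 2 & 1 = 0. Stack: [0]
STORE_FAST y → y=0. Stack: []
LOAD_CONST → push 14. Stack: [14]
STORE_FAST y → y=14. Stack: []
LOAD_FAST i → push 1. Stack: [1]
LOAD_CONST → push 1. Stack: [1, 1]
BINARY_OP + → 1 + 1 = 2. Stack: [2]
STORE_FAST i → i=2. Stack: []
LOAD_FAST i → push 2. Stack: [2]
LOAD_CONST → push 3. Stack: [2, 3]
COMPARE_OP bool(<) → 2 vs 3 = True. Stack: [True]
POP_JUMP_IF_FALSE → pop True; no jump. Stack: []
LOAD_FAST_LOAD_FAST y,y → push 14,14. Stack: [14, 14]
BINARY_OP - → 14 - 14 = 0. Stack: [0]
STORE_FAST y → y=0. Stack: []
LOAD_CONST → push 2. Stack: [2]
LOAD_FAST i → push 2. Stack: [2, 2]
BINARY_OP & → 2 & 2 = 2. Stack: [2]
STORE_FAST y → y=2. Stack: []
LOAD_CONST → push 14. Stack: [14]
STORE_FAST y → y=14. Stack: []
LOAD_FAST i → push 2. Stack: [2]
LOAD_CONST → push 1. Stack: [2, 1]
BINARY_OP + → 2 + 1 = 3. Stack: [3]
STORE_FAST i → i=3. Stack: []
LOAD_FAST i → push 3. Stack: [3]
LOAD_CONST → push 3. Stack: [3, 3]
COMPARE_OP bool(<) → 3 vs 3 = False. Stack: [False]
POP_JUMP_IF_FALSE → pop False; jump. Stack: []
LOAD_FAST y → push 14. Stack: [14]
RETURN_VALUE → return 14.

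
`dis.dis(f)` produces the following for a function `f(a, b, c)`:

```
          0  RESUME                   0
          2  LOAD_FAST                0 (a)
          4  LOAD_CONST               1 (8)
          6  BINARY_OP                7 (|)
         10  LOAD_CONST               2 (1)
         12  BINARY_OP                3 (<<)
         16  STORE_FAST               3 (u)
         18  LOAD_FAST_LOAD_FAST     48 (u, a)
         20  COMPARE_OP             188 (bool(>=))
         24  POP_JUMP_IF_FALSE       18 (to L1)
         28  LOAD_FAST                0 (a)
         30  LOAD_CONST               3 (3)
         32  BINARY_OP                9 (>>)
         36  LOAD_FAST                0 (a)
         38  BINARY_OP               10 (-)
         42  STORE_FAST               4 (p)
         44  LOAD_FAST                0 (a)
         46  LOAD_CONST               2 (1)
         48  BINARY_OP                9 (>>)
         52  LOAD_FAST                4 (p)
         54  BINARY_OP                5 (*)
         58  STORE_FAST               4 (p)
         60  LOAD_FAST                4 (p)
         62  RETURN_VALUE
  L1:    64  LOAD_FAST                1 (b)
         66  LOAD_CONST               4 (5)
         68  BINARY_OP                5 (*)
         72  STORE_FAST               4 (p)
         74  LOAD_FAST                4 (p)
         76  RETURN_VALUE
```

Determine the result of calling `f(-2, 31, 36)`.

155

LOAD_FAST a → push -2. Stack: [-2]
LOAD_CONST → push 8. Stack: [-2, 8]
BINARY_OP | → -2 | 8 = -2. Stack: [-2]
LOAD_CONST → push 1. Stack: [-2, 1]
BINARY_OP << → -2 << 1 = -4. Stack: [-4]
STORE_FAST u → u=-4. Stack: []
LOAD_FAST_LOAD_FAST u,a → push -4,-2. Stack: [-4, -2]
COMPARE_OP bool(>=) → -4 vs -2 = False. Stack: [False]
POP_JUMP_IF_FALSE → pop False; jump. Stack: []
LOAD_FAST b → push 31. Stack: [31]
LOAD_CONST → push 5. Stack: [31, 5]
BINARY_OP * → 31 * 5 = 155. Stack: [155]
STORE_FAST p → p=155. Stack: []
LOAD_FAST p → push 155. Stack: [155]
RETURN_VALUE → return 155.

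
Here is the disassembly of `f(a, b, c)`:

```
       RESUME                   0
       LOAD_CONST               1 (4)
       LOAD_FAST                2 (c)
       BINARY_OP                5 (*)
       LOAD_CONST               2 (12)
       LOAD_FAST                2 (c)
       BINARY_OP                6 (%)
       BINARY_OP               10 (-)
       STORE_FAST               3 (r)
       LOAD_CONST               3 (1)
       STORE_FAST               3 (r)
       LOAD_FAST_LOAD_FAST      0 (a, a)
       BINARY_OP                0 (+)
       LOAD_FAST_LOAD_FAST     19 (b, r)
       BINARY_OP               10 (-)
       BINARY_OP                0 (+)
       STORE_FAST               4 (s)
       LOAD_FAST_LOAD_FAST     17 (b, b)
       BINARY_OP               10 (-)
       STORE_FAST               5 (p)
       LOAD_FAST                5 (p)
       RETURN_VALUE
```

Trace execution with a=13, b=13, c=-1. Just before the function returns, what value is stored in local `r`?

1

LOAD_CONST → push 4. Stack: [4]
LOAD_FAST c → push -1. Stack: [4, -1]
BINARY_OP * → 4 * -1 = -4. Stack: [-4]
LOAD_CONST → push 12. Stack: [-4, 12]
LOAD_FAST c → push -1. Stack: [-4, 12, -1]
BINARY_OP % → 12 % -1 = 0. Stack: [-4, 0]
BINARY_OP - → -4 - 0 = -4. Stack: [-4]
STORE_FAST r → r=-4. Stack: []
LOAD_CONST → push 1. Stack: [1]
STORE_FAST r → r=1. Stack: []
LOAD_FAST_LOAD_FAST a,a → push 13,13. Stack: [13, 13]
BINARY_OP + → 13 + 13 = 26. Stack: [26]
LOAD_FAST_LOAD_FAST b,r → push 13,1. Stack: [26, 13, 1]
BINARY_OP - → 13 - 1 = 12. Stack: [26, 12]
BINARY_OP + → 26 + 12 = 38. Stack: [38]
STORE_FAST s → s=38. Stack: []
LOAD_FAST_LOAD_FAST b,b → push 13,13. Stack: [13, 13]
BINARY_OP - → 13 - 13 = 0. Stack: [0]
STORE_FAST p → p=0. Stack: []
LOAD_FAST p → push 0. Stack: [0]
RETURN_VALUE → return 0.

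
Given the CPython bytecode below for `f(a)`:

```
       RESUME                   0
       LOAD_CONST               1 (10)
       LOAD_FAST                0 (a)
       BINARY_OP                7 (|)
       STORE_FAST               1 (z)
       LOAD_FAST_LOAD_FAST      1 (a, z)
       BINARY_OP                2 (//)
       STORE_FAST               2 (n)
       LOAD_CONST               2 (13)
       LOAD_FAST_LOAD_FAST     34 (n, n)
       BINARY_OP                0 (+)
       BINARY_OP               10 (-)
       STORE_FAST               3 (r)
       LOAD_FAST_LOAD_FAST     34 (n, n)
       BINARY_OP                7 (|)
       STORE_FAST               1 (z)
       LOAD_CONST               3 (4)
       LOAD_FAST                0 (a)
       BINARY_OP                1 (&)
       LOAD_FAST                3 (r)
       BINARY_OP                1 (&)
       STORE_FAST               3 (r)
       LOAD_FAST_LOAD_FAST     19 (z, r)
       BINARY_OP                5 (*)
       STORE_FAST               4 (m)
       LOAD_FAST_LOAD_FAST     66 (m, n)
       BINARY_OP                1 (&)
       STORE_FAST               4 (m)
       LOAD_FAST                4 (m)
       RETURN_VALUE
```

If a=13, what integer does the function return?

0

LOAD_CONST → push 10. Stack: [10]
LOAD_FAST a → push 13. Stack: [10, 13]
BINARY_OP | → 10 | 13 = 15. Stack: [15]
STORE_FAST z → z=15. Stack: []
LOAD_FAST_LOAD_FAST a,z → push 13,15. Stack: [13, 15]
BINARY_OP // → 13 // 15 = 0. Stack: [0]
STORE_FAST n → n=0. Stack: []
LOAD_CONST → push 13. Stack: [13]
LOAD_FAST_LOAD_FAST n,n → push 0,0. Stack: [13, 0, 0]
BINARY_OP + → 0 + 0 = 0. Stack: [13, 0]
BINARY_OP - → 13 - 0 = 13. Stack: [13]
STORE_FAST r → r=13. Stack: []
LOAD_FAST_LOAD_FAST n,n → push 0,0. Stack: [0, 0]
BINARY_OP | → 0 | 0 = 0. Stack: [0]
STORE_FAST z → z=0. Stack: []
LOAD_CONST → push 4. Stack: [4]
LOAD_FAST a → push 13. Stack: [4, 13]
BINARY_OP & → 4 & 13 = 4. Stack: [4]
LOAD_FAST r → push 13. Stack: [4, 13]
BINARY_OP & → 4 & 13 = 4. Stack: [4]
STORE_FAST r → r=4. Stack: []
LOAD_FAST_LOAD_FAST z,r → push 0,4. Stack: [0, 4]
BINARY_OP * → 0 * 4 = 0. Stack: [0]
STORE_FAST m → m=0. Stack: []
LOAD_FAST_LOAD_FAST m,n → push 0,0. Stack: [0, 0]
BINARY_OP & → 0 & 0 = 0. Stack: [0]
STORE_FAST m → m=0. Stack: []
LOAD_FAST m → push 0. Stack: [0]
RETURN_VALUE → return 0.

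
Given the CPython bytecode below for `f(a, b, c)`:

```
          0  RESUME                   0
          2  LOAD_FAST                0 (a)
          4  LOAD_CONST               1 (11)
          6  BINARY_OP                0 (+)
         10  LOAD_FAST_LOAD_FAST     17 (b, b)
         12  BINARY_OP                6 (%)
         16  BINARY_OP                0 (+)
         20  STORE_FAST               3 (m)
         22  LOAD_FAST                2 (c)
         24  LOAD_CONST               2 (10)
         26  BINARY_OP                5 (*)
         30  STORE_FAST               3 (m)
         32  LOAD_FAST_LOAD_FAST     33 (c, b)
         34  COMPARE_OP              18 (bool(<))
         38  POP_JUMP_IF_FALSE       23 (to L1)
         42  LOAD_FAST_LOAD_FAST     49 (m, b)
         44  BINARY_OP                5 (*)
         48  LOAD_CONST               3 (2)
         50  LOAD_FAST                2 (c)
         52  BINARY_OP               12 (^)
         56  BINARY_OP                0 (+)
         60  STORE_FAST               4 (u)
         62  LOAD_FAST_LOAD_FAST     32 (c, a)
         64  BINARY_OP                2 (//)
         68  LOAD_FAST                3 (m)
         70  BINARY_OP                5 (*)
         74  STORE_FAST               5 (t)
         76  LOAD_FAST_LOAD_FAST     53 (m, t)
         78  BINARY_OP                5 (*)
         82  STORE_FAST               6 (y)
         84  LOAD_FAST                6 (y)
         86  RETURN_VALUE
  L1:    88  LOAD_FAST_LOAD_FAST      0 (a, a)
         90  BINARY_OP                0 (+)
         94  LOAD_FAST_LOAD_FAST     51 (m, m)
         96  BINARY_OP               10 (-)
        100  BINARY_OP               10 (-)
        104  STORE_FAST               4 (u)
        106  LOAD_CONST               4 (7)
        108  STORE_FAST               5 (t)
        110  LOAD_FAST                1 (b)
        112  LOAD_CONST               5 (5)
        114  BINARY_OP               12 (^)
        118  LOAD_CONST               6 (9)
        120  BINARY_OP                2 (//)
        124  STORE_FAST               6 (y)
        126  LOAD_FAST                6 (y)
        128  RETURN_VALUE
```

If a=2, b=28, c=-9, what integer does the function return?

-40500

LOAD_FAST a → push 2. Stack: [2]
LOAD_CONST → push 11. Stack: [2, 11]
BINARY_OP + → 2 + 11 = 13. Stack: [13]
LOAD_FAST_LOAD_FAST b,b → push 28,28. Stack: [13, 28, 28]
BINARY_OP % → 28 % 28 = 0. Stack: [13, 0]
BINARY_OP + → 13 + 0 = 13. Stack: [13]
STORE_FAST m → m=13. Stack: []
LOAD_FAST c → push -9. Stack: [-9]
LOAD_CONST → push 10. Stack: [-9, 10]
BINARY_OP * → -9 * 10 = -90. Stack: [-90]
STORE_FAST m → m=-90. Stack: []
LOAD_FAST_LOAD_FAST c,b → push -9,28. Stack: [-9, 28]
COMPARE_OP bool(<) → -9 vs 28 = True. Stack: [True]
POP_JUMP_IF_FALSE → pop True; no jump. Stack: []
LOAD_FAST_LOAD_FAST m,b → push -90,28. Stack: [-90, 28]
BINARY_OP * → -90 * 28 = -2520. Stack: [-2520]
LOAD_CONST → push 2. Stack: [-2520, 2]
LOAD_FAST c → push -9. Stack: [-2520, 2, -9]
BINARY_OP ^ → 2 ^ -9 = -11. Stack: [-2520, -11]
BINARY_OP + → -2520 + -11 = -2531. Stack: [-2531]
STORE_FAST u → u=-2531. Stack: []
LOAD_FAST_LOAD_FAST c,a → push -9,2. Stack: [-9, 2]
BINARY_OP // → -9 // 2 = -5. Stack: [-5]
LOAD_FAST m → push -90. Stack: [-5, -90]
BINARY_OP * → -5 * -90 = 450. Stack: [450]
STORE_FAST t → t=450. Stack: []
LOAD_FAST_LOAD_FAST m,t → push -90,450. Stack: [-90, 450]
BINARY_OP * → -90 * 450 = -40500. Stack: [-40500]
STORE_FAST y → y=-40500. Stack: []
LOAD_FAST y → push -40500. Stack: [-40500]
RETURN_VALUE → return -40500.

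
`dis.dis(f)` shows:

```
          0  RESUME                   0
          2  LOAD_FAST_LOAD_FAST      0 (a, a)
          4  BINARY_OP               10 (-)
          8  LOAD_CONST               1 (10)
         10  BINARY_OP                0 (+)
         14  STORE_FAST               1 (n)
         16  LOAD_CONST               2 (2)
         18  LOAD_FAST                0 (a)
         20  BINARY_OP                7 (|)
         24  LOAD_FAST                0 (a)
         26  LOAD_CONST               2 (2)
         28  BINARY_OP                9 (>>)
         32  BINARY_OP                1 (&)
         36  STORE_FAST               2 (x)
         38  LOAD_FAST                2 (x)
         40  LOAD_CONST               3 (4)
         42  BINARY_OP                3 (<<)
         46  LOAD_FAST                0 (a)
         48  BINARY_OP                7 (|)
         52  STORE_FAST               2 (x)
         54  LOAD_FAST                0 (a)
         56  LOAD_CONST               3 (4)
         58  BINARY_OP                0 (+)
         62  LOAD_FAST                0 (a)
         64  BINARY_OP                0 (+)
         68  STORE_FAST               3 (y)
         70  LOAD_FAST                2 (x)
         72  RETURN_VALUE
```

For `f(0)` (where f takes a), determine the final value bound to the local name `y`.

4

LOAD_FAST_LOAD_FAST a,a → push 0,0. Stack: [0, 0]
BINARY_OP - → 0 - 0 = 0. Stack: [0]
LOAD_CONST → push 10. Stack: [0, 10]
BINARY_OP + → 0 + 10 = 10. Stack: [10]
STORE_FAST n → n=10. Stack: []
LOAD_CONST → push 2. Stack: [2]
LOAD_FAST a → push 0. Stack: [2, 0]
BINARY_OP | → 2 | 0 = 2. Stack: [2]
LOAD_FAST a → push 0. Stack: [2, 0]
LOAD_CONST → push 2. Stack: [2, 0, 2]
BINARY_OP >> → 0 >> 2 = 0. Stack: [2, 0]
BINARY_OP & → 2 & 0 = 0. Stack: [0]
STORE_FAST x → x=0. Stack: []
LOAD_FAST x → push 0. Stack: [0]
LOAD_CONST → push 4. Stack: [0, 4]
BINARY_OP << → 0 << 4 = 0. Stack: [0]
LOAD_FAST a → push 0. Stack: [0, 0]
BINARY_OP | → 0 | 0 = 0. Stack: [0]
STORE_FAST x → x=0. Stack: []
LOAD_FAST a → push 0. Stack: [0]
LOAD_CONST → push 4. Stack: [0, 4]
BINARY_OP + → 0 + 4 = 4. Stack: [4]
LOAD_FAST a → push 0. Stack: [4, 0]
BINARY_OP + → 4 + 0 = 4. Stack: [4]
STORE_FAST y → y=4. Stack: []
LOAD_FAST x → push 0. Stack: [0]
RETURN_VALUE → return 0.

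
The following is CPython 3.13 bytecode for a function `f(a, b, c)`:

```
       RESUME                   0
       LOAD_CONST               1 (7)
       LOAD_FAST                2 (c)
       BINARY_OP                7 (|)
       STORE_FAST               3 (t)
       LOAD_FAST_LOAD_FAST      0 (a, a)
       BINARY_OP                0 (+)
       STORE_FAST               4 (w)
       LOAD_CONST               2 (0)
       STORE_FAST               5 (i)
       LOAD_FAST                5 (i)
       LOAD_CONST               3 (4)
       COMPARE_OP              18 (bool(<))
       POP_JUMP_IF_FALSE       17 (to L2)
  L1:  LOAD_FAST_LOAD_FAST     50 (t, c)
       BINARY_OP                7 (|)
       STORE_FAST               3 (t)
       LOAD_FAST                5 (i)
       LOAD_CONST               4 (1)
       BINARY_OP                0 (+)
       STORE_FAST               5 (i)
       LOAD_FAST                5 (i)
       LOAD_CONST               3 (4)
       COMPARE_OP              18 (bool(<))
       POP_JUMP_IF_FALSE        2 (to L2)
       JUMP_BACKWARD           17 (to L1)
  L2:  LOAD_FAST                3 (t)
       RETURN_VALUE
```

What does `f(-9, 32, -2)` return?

LOAD_CONST → push 7. Stack: [7]
LOAD_FAST c → push -2. Stack: [7, -2]
BINARY_OP | → 7 | -2 = -1. Stack: [-1]
STORE_FAST t → t=-1. Stack: []
LOAD_FAST_LOAD_FAST a,a → push -9,-9. Stack: [-9, -9]
BINARY_OP + → -9 + -9 = -18. Stack: [-18]
STORE_FAST w → w=-18. Stack: []
LOAD_CONST → push 0. Stack: [0]
STORE_FAST i → i=0. Stack: []
LOAD_FAST i → push 0. Stack: [0]
LOAD_CONST → push 4. Stack: [0, 4]
COMPARE_OP bool(<) → 0 vs 4 = True. Stack: [True]
POP_JUMP_IF_FALSE → pop True; no jump. Stack: []
LOAD_FAST_LOAD_FAST t,c → push -1,-2. Stack: [-1, -2]
BINARY_OP | → -1 | -2 = -1. Stack: [-1]
STORE_FAST t → t=-1. Stack: []
LOAD_FAST i → push 0. Stack: [0]
LOAD_CONST → push 1. Stack: [0, 1]
BINARY_OP + → 0 + 1 = 1. Stack: [1]
STORE_FAST i → i=1. Stack: []
LOAD_FAST i → push 1. Stack: [1]
LOAD_CONST → push 4. Stack: [1, 4]
COMPARE_OP bool(<) → 1 vs 4 = True. Stack: [True]
POP_JUMP_IF_FALSE → pop True; no jump. Stack: []
LOAD_FAST_LOAD_FAST t,c → push -1,-2. Stack: [-1, -2]
BINARY_OP | → -1 | -2 = -1. Stack: [-1]
STORE_FAST t → t=-1. Stack: []
LOAD_FAST i → push 1. Stack: [1]
LOAD_CONST → push 1. Stack: [1, 1]
BINARY_OP + → 1 + 1 = 2. Stack: [2]
STORE_FAST i → i=2. Stack: []
LOAD_FAST i → push 2. Stack: [2]
LOAD_CONST → push 4. Stack: [2, 4]
COMPARE_OP bool(<) → 2 vs 4 = True. Stack: [True]
POP_JUMP_IF_FALSE → pop True; no jump. Stack: []
LOAD_FAST_LOAD_FAST t,c → push -1,-2. Stack: [-1, -2]
BINARY_OP | → -1 | -2 = -1. Stack: [-1]
STORE_FAST t → t=-1. Stack: []
LOAD_FAST i → push 2. Stack: [2]
LOAD_CONST → push 1. Stack: [2, 1]
BINARY_OP + → 2 + 1 = 3. Stack: [3]
STORE_FAST i → i=3. Stack: []
LOAD_FAST i → push 3. Stack: [3]
LOAD_CONST → push 4. Stack: [3, 4]
COMPARE_OP bool(<) → 3 vs 4 = True. Stack: [True]
POP_JUMP_IF_FALSE → pop True; no jump. Stack: []
LOAD_FAST_LOAD_FAST t,c → push -1,-2. Stack: [-1, -2]
BINARY_OP | → -1 | -2 = -1. Stack: [-1]
STORE_FAST t → t=-1. Stack: []
LOAD_FAST i → push 3. Stack: [3]
LOAD_CONST → push 1. Stack: [3, 1]
BINARY_OP + → 3 + 1 = 4. Stack: [4]
STORE_FAST i → i=4. Stack: []
LOAD_FAST i → push 4. Stack: [4]
LOAD_CONST → push 4. Stack: [4, 4]
COMPARE_OP bool(<) → 4 vs 4 = False. Stack: [False]
POP_JUMP_IF_FALSE → pop False; jump. Stack: []
LOAD_FAST t → push -1. Stack: [-1]
RETURN_VALUE → return -1.

-1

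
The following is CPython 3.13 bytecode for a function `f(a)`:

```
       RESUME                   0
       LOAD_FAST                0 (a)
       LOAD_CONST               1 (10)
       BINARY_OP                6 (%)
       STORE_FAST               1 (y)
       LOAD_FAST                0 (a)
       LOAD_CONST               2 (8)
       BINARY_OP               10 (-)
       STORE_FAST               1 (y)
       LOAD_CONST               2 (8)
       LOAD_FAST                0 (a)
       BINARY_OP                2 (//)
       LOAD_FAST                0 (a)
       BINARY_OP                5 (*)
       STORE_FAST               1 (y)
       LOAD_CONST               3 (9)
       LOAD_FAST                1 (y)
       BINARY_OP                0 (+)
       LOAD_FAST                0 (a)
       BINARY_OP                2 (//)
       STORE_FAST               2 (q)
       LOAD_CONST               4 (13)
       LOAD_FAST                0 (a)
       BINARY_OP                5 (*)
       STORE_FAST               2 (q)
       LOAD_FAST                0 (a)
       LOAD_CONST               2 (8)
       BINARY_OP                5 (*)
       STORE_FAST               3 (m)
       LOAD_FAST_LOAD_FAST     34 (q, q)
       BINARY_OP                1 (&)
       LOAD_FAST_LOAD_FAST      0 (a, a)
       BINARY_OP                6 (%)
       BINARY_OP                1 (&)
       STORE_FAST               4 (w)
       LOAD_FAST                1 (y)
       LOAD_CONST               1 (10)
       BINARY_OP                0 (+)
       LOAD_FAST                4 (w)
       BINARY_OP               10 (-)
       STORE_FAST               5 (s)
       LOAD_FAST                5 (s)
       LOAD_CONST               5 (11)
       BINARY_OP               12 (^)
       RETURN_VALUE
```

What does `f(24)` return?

1

LOAD_FAST a → push 24. Stack: [24]
LOAD_CONST → push 10. Stack: [24, 10]
BINARY_OP % → 24 % 10 = 4. Stack: [4]
STORE_FAST y → y=4. Stack: []
LOAD_FAST a → push 24. Stack: [24]
LOAD_CONST → push 8. Stack: [24, 8]
BINARY_OP - → 24 - 8 = 16. Stack: [16]
STORE_FAST y → y=16. Stack: []
LOAD_CONST → push 8. Stack: [8]
LOAD_FAST a → push 24. Stack: [8, 24]
BINARY_OP // → 8 // 24 = 0. Stack: [0]
LOAD_FAST a → push 24. Stack: [0, 24]
BINARY_OP * → 0 * 24 = 0. Stack: [0]
STORE_FAST y → y=0. Stack: []
LOAD_CONST → push 9. Stack: [9]
LOAD_FAST y → push 0. Stack: [9, 0]
BINARY_OP + → 9 + 0 = 9. Stack: [9]
LOAD_FAST a → push 24. Stack: [9, 24]
BINARY_OP // → 9 // 24 = 0. Stack: [0]
STORE_FAST q → q=0. Stack: []
LOAD_CONST → push 13. Stack: [13]
LOAD_FAST a → push 24. Stack: [13, 24]
BINARY_OP * → 13 * 24 = 312. Stack: [312]
STORE_FAST q → q=312. Stack: []
LOAD_FAST a → push 24. Stack: [24]
LOAD_CONST → push 8. Stack: [24, 8]
BINARY_OP * → 24 * 8 = 192. Stack: [192]
STORE_FAST m → m=192. Stack: []
LOAD_FAST_LOAD_FAST q,q → push 312,312. Stack: [312, 312]
BINARY_OP & → 312 & 312 = 312. Stack: [312]
LOAD_FAST_LOAD_FAST a,a → push 24,24. Stack: [312, 24, 24]
BINARY_OP % → 24 % 24 = 0. Stack: [312, 0]
BINARY_OP & → 312 & 0 = 0. Stack: [0]
STORE_FAST w → w=0. Stack: []
LOAD_FAST y → push 0. Stack: [0]
LOAD_CONST → push 10. Stack: [0, 10]
BINARY_OP + → 0 + 10 = 10. Stack: [10]
LOAD_FAST w → push 0. Stack: [10, 0]
BINARY_OP - → 10 - 0 = 10. Stack: [10]
STORE_FAST s → s=10. Stack: []
LOAD_FAST s → push 10. Stack: [10]
LOAD_CONST → push 11. Stack: [10, 11]
BINARY_OP ^ → 10 ^ 11 = 1. Stack: [1]
RETURN_VALUE → return 1.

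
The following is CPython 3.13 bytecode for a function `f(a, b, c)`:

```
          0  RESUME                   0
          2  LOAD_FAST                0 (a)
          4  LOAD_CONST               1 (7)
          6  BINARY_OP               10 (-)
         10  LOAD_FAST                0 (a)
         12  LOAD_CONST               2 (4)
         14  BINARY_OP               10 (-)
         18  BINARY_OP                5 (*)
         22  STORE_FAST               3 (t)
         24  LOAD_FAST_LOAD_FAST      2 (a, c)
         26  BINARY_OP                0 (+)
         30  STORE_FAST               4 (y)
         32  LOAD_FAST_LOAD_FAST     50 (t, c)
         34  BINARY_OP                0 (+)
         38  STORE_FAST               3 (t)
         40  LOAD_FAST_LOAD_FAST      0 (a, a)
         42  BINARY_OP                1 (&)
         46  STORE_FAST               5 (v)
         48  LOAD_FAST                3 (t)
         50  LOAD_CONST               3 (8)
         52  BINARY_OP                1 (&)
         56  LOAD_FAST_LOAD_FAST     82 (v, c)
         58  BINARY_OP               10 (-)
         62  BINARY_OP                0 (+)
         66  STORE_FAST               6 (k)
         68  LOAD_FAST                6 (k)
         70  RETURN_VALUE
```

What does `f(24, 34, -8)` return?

40

LOAD_FAST a → push 24. Stack: [24]
LOAD_CONST → push 7. Stack: [24, 7]
BINARY_OP - → 24 - 7 = 17. Stack: [17]
LOAD_FAST a → push 24. Stack: [17, 24]
LOAD_CONST → push 4. Stack: [17, 24, 4]
BINARY_OP - → 24 - 4 = 20. Stack: [17, 20]
BINARY_OP * → 17 * 20 = 340. Stack: [340]
STORE_FAST t → t=340. Stack: []
LOAD_FAST_LOAD_FAST a,c → push 24,-8. Stack: [24, -8]
BINARY_OP + → 24 + -8 = 16. Stack: [16]
STORE_FAST y → y=16. Stack: []
LOAD_FAST_LOAD_FAST t,c → push 340,-8. Stack: [340, -8]
BINARY_OP + → 340 + -8 = 332. Stack: [332]
STORE_FAST t → t=332. Stack: []
LOAD_FAST_LOAD_FAST a,a → push 24,24. Stack: [24, 24]
BINARY_OP & → 24 & 24 = 24. Stack: [24]
STORE_FAST v → v=24. Stack: []
LOAD_FAST t → push 332. Stack: [332]
LOAD_CONST → push 8. Stack: [332, 8]
BINARY_OP & → 332 & 8 = 8. Stack: [8]
LOAD_FAST_LOAD_FAST v,c → push 24,-8. Stack: [8, 24, -8]
BINARY_OP - → 24 - -8 = 32. Stack: [8, 32]
BINARY_OP + → 8 + 32 = 40. Stack: [40]
STORE_FAST k → k=40. Stack: []
LOAD_FAST k → push 40. Stack: [40]
RETURN_VALUE → return 40.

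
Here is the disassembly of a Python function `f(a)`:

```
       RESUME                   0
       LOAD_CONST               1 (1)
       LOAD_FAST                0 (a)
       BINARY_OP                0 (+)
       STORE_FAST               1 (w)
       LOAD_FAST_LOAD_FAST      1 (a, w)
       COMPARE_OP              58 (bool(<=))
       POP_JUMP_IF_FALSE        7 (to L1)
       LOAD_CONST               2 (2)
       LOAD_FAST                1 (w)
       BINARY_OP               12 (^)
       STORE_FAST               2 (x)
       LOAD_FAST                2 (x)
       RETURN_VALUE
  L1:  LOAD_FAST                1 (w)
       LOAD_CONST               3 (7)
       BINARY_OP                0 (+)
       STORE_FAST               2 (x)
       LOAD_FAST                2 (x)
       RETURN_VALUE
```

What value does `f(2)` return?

1

LOAD_CONST → push 1. Stack: [1]
LOAD_FAST a → push 2. Stack: [1, 2]
BINARY_OP + → 1 + 2 = 3. Stack: [3]
STORE_FAST w → w=3. Stack: []
LOAD_FAST_LOAD_FAST a,w → push 2,3. Stack: [2, 3]
COMPARE_OP bool(<=) → 2 vs 3 = True. Stack: [True]
POP_JUMP_IF_FALSE → pop True; no jump. Stack: []
LOAD_CONST → push 2. Stack: [2]
LOAD_FAST w → push 3. Stack: [2, 3]
BINARY_OP ^ → 2 ^ 3 = 1. Stack: [1]
STORE_FAST x → x=1. Stack: []
LOAD_FAST x → push 1. Stack: [1]
RETURN_VALUE → return 1.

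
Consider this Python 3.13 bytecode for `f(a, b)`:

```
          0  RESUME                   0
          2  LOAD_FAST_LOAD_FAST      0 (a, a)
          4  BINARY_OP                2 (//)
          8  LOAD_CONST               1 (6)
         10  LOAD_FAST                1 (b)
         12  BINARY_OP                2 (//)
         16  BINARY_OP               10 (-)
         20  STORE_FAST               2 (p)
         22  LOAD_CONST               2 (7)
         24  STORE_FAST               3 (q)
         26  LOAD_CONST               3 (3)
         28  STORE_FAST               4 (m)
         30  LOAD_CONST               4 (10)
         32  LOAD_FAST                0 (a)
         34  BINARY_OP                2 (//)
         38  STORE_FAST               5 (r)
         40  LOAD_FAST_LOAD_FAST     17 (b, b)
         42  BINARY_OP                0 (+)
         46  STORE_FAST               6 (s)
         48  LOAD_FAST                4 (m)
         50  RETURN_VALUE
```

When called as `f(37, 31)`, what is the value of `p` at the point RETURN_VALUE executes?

LOAD_FAST_LOAD_FAST a,a → push 37,37. Stack: [37, 37]
BINARY_OP // → 37 // 37 = 1. Stack: [1]
LOAD_CONST → push 6. Stack: [1, 6]
LOAD_FAST b → push 31. Stack: [1, 6, 31]
BINARY_OP // → 6 // 31 = 0. Stack: [1, 0]
BINARY_OP - → 1 - 0 = 1. Stack: [1]
STORE_FAST p → p=1. Stack: []
LOAD_CONST → push 7. Stack: [7]
STORE_FAST q → q=7. Stack: []
LOAD_CONST → push 3. Stack: [3]
STORE_FAST m → m=3. Stack: []
LOAD_CONST → push 10. Stack: [10]
LOAD_FAST a → push 37. Stack: [10, 37]
BINARY_OP // → 10 // 37 = 0. Stack: [0]
STORE_FAST r → r=0. Stack: []
LOAD_FAST_LOAD_FAST b,b → push 31,31. Stack: [31, 31]
BINARY_OP + → 31 + 31 = 62. Stack: [62]
STORE_FAST s → s=62. Stack: []
LOAD_FAST m → push 3. Stack: [3]
RETURN_VALUE → return 3.

1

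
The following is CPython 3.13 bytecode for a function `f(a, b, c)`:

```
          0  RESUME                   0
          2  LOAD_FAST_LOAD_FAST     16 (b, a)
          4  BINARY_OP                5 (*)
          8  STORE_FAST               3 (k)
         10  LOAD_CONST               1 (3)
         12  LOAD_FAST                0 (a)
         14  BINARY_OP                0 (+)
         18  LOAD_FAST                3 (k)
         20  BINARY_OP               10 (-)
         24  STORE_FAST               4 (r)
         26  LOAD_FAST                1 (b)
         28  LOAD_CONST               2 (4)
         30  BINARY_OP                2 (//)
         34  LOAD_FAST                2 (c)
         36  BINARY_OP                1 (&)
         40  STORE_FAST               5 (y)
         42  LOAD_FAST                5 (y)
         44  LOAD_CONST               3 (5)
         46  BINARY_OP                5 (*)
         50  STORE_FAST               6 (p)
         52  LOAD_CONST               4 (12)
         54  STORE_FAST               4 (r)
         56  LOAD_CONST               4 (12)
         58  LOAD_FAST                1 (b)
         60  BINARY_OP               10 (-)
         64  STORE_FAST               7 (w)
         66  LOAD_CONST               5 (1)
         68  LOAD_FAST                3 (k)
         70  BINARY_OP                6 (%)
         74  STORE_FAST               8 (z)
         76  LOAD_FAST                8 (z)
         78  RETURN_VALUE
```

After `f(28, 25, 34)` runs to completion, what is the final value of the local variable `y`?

LOAD_FAST_LOAD_FAST b,a → push 25,28. Stack: [25, 28]
BINARY_OP * → 25 * 28 = 700. Stack: [700]
STORE_FAST k → k=700. Stack: []
LOAD_CONST → push 3. Stack: [3]
LOAD_FAST a → push 28. Stack: [3, 28]
BINARY_OP + → 3 + 28 = 31. Stack: [31]
LOAD_FAST k → push 700. Stack: [31, 700]
BINARY_OP - → 31 - 700 = -669. Stack: [-669]
STORE_FAST r → r=-669. Stack: []
LOAD_FAST b → push 25. Stack: [25]
LOAD_CONST → push 4. Stack: [25, 4]
BINARY_OP // → 25 // 4 = 6. Stack: [6]
LOAD_FAST c → push 34. Stack: [6, 34]
BINARY_OP & → 6 & 34 = 2. Stack: [2]
STORE_FAST y → y=2. Stack: []
LOAD_FAST y → push 2. Stack: [2]
LOAD_CONST → push 5. Stack: [2, 5]
BINARY_OP * → 2 * 5 = 10. Stack: [10]
STORE_FAST p → p=10. Stack: []
LOAD_CONST → push 12. Stack: [12]
STORE_FAST r → r=12. Stack: []
LOAD_CONST → push 12. Stack: [12]
LOAD_FAST b → push 25. Stack: [12, 25]
BINARY_OP - → 12 - 25 = -13. Stack: [-13]
STORE_FAST w → w=-13. Stack: []
LOAD_CONST → push 1. Stack: [1]
LOAD_FAST k → push 700. Stack: [1, 700]
BINARY_OP % → 1 % 700 = 1. Stack: [1]
STORE_FAST z → z=1. Stack: []
LOAD_FAST z → push 1. Stack: [1]
RETURN_VALUE → return 1.

2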